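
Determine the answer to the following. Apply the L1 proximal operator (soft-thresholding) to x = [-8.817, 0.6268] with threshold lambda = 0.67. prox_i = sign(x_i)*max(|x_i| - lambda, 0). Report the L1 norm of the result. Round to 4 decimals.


Soft-thresholding with lambda = 0.67:
prox(-8.817) = sign(-8.817)*max(|-8.817| - 0.67, 0) = -8.147
prox(0.6268) = sign(0.6268)*max(|0.6268| - 0.67, 0) = 0.0
prox(x) = [-8.147, 0.0]
||prox(x)||_1 = 8.147 + 0.0 = 8.147


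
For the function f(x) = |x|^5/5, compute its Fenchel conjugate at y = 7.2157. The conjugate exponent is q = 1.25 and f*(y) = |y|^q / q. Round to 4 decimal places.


The conjugate exponent q satisfies 1/p + 1/q = 1.
p = 5, so q = 5/(5 - 1) = 1.25
|y|^q = 7.2157^1.25 = 11.8263
f*(7.2157) = 11.8263 / 1.25 = 9.461


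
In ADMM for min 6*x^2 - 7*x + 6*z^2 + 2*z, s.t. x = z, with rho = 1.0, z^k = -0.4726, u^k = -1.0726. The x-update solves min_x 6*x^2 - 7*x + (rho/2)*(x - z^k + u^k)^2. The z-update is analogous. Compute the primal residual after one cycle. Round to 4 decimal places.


ADMM iteration with rho = 1.0, z^k = -0.4726, u^k = -1.0726
Step 1: x-update.
Minimize 6*x^2 - 7*x + (1.0/2)*(x + 0.4726 - 1.0726)^2
FOC: (2*6 + 1.0)*x = 7 + 1.0*(-0.4726 + 1.0726)
x^{k+1} = 0.5846
Step 2: z-update.
Minimize 6*z^2 + 2*z + (1.0/2)*(0.5846 - z - 1.0726)^2
FOC: (2*6 + 1.0)*z = -2 + 1.0*(0.5846 - 1.0726)
z^{k+1} = -0.1914
Step 3: u-update.
u^{k+1} = -1.0726 + 0.5846 + 0.1914 = -0.2966
Step 4: Primal residual = |0.5846 + 0.1914| = 0.776


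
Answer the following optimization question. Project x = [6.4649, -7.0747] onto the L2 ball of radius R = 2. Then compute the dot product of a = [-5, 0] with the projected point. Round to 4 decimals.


Step 1: Compute ||x|| (intermediates to 6 decimals).
||x|| = sqrt(6.4649^2 + (-7.0747)^2) = 9.583648
Step 2: Project.
Since ||x|| > R, scale = R/||x|| = 2/9.583648 = 0.208689, proj(x) = scale * x
proj(x) = [1.349154, -1.476412]
Step 3: Dot product.
a^T * proj(x) = -5*1.349154 + 0*(-1.476412) = -6.7458


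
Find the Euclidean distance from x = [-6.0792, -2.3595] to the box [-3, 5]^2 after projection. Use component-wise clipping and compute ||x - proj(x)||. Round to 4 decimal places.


Project each component onto [-3, 5].
clip(-6.0792) = -3.0, clip(-2.3595) = -2.3595
Projection = [-3.0, -2.3595]
Squared diffs: [9.4815, 0.0]
Distance = sqrt(9.4815) = 3.0792


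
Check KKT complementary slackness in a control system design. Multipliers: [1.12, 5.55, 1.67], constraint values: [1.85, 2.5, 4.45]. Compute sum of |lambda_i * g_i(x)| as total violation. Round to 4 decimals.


KKT complementary slackness check:
lambda_1 * g_1 = 1.12 * 1.85 = 2.072
lambda_2 * g_2 = 5.55 * 2.5 = 13.875
lambda_3 * g_3 = 1.67 * 4.45 = 7.4315
Total violation = 2.072 + 13.875 + 7.4315 = 23.3785


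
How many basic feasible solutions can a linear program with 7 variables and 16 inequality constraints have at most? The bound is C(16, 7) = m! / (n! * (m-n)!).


Each vertex corresponds to some choice of n active constraints out of m, so the number of vertices is at most C(m, n) = m! / (n!(m-n)!).
m = 16, n = 7
Numerator: 16 * 15 * 14 * 13 * 12 * 11 * 10
Denominator: 7! = 5040
C(16, 7) = 11440


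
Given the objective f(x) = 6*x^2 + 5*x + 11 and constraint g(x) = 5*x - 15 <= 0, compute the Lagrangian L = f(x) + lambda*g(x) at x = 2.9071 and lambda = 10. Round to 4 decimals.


Step 1: Evaluate f(x).
f(2.9071) = 6*2.9071^2 + 5*2.9071 + 11 = 76.2429
Step 2: Evaluate g(x).
g(2.9071) = 5*2.9071 - 15 = -0.4645
Step 3: Compute Lagrangian.
L = 76.2429 + 10*-0.4645 = 71.5979


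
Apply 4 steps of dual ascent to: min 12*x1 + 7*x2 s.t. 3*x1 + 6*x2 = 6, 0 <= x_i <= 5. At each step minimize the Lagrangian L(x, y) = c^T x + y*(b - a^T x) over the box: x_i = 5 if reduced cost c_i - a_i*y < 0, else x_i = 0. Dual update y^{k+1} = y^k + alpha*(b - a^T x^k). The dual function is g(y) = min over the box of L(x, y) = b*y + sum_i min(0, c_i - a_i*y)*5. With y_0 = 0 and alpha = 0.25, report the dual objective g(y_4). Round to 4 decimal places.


Dual ascent for LP: min 12*x1 + 7*x2, 3*x1 + 6*x2 = 6, 0 <= x_i <= 5
Step 1: y^k = 0.0, reduced costs: (12.0, 7.0)
  x^k = (0.0, 0.0), subgradient = b - a^T x = 6.0
  y^{k+1} = 0.0 + 0.25*6.0 = 1.5
Step 2: y^k = 1.5, reduced costs: (7.5, -2.0)
  x^k = (0.0, 5.0), subgradient = b - a^T x = -24.0
  y^{k+1} = 1.5 + 0.25*-24.0 = -4.5
Step 3: y^k = -4.5, reduced costs: (25.5, 34.0)
  x^k = (0.0, 0.0), subgradient = b - a^T x = 6.0
  y^{k+1} = -4.5 + 0.25*6.0 = -3.0
Step 4: y^k = -3.0, reduced costs: (21.0, 25.0)
  x^k = (0.0, 0.0), subgradient = b - a^T x = 6.0
  y^{k+1} = -3.0 + 0.25*6.0 = -1.5
Dual objective at y_4 = -1.5: reduced costs (16.5, 16.0), box minimizer x = (0.0, 0.0)
g(y_4) = b*y + (c1 - a1*y)*x1 + (c2 - a2*y)*x2 = 6*(-1.5) + 16.5*0.0 + 16.0*0.0 = -9.0 + 0.0 + 0.0 = -9.0


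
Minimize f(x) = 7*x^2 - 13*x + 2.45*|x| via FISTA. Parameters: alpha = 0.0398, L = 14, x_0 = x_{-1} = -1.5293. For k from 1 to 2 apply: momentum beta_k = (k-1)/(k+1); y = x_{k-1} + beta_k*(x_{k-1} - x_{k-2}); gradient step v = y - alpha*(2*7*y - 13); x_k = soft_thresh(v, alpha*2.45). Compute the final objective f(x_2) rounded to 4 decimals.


FISTA on f(x) = 7*x^2 - 13*x + 2.45*|x|
L = 14, alpha = 0.0398
Iteration 1: beta = 0.0, y = -1.5293 + 0.0*(-1.5293 + 1.5293) = -1.5293
  grad(y) = -34.4102, v = y - alpha*grad = -0.1598
  prox(v) = soft_thresh(-0.1598, 0.0975) = -0.0623
Iteration 2: beta = 0.3333, y = -0.0623 + 0.3333*(-0.0623 + 1.5293) = 0.4267
  grad(y) = -7.0255, v = y - alpha*grad = 0.7064
  prox(v) = soft_thresh(0.7064, 0.0975) = 0.6089
f(x_2) = 7*0.6089^2 - 13*0.6089 + 2.45*|0.6089| = -3.8285


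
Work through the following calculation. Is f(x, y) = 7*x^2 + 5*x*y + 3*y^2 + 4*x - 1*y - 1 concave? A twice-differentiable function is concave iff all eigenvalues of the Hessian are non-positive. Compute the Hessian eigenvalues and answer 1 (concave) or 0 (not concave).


The Hessian of f(x,y) = 7*x^2 + 5*x*y + 3*y^2 + 4*x - 1*y - 1 is:
H = [[14, 5], [5, 6]]
Trace = 14 + 6 = 20
Determinant = 14*6 - (5)^2 = 59
Discriminant = (20)^2 - 4*59 = 164.0
Eigenvalues: lambda_1 = 3.5969, lambda_2 = 16.4031
The function is not concave.

0


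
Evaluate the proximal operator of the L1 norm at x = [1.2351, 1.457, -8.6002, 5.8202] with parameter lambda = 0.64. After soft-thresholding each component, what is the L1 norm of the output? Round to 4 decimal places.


Soft-thresholding with lambda = 0.64:
prox(1.2351) = sign(1.2351)*max(|1.2351| - 0.64, 0) = 0.5951
prox(1.457) = sign(1.457)*max(|1.457| - 0.64, 0) = 0.817
prox(-8.6002) = sign(-8.6002)*max(|-8.6002| - 0.64, 0) = -7.9602
prox(5.8202) = sign(5.8202)*max(|5.8202| - 0.64, 0) = 5.1802
prox(x) = [0.5951, 0.817, -7.9602, 5.1802]
||prox(x)||_1 = 0.5951 + 0.817 + 7.9602 + 5.1802 = 14.5525


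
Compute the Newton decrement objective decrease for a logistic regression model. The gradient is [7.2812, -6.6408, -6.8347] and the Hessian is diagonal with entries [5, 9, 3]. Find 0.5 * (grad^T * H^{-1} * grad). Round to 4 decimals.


Step 1: H is diagonal, so H^(-1) * g = [1.4562, -0.7379, -2.2782].
Step 2: g^T H^(-1) g = sum_i g_i^2 / H_ii
  = (7.2812)^2/5 + (-6.6408)^2/9 + (-6.8347)^2/3
  = 10.6032 + 4.9 + 15.571 = 31.0742
Step 3: Objective decrease = 0.5 * g^T H^(-1) g = 15.5371


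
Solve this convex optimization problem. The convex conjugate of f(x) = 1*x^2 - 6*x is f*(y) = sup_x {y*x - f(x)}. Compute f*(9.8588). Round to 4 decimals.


f*(y) = sup_x {y*x - a*x^2 - b*x} = sup_x {(y-b)*x - a*x^2}
FOC: (y - b) - 2a*x = 0 => x* = (y - b)/(2a)
x* = (9.8588 + 6)/(2*1) = 7.9294
f*(9.8588) = (y-b)^2/(4a) = (9.8588 + 6)^2/(4*1)
= 251.5015/4 = 62.8754


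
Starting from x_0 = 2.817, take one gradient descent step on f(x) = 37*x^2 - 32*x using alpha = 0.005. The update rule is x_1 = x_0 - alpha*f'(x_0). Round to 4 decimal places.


We compute the gradient at x_0 and apply the update.
f'(x) = 74*x - 32
f'(2.817) = 74*2.817 - 32 = 176.458
x_1 = 2.817 - 0.005*176.458 = 1.9347


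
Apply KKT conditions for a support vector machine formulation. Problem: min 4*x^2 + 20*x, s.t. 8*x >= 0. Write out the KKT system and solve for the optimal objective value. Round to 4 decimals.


Step 1: Try lambda = 0 (constraint inactive).
x_unc = -20/(2*4) = -2.5
Check: 8*-2.5 = -20.0 < 0 -- violated!
Step 2: Constraint must be active: 8*x = 0
x* = 0/8 = 0.0
lambda = (2*4*0.0 + 20)/8 = 2.5
Step 3: Compute optimal value.
f(x*) = 4*0.0^2 + 20*0.0 = 0.0


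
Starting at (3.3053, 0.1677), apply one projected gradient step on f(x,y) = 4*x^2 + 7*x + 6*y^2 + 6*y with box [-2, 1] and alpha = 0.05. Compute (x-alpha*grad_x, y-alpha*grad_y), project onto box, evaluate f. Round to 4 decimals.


Step 1: Compute gradient at (3.3053, 0.1677).
grad_x = 2*4*3.3053 + 7 = 33.4424
grad_y = 2*6*0.1677 + 6 = 8.0124
Step 2: Gradient step.
x_raw = 3.3053 - 0.05*33.4424 = 1.6332
y_raw = 0.1677 - 0.05*8.0124 = -0.2329
Step 3: Project onto [-2, 1].
x_proj = clip(1.6332) = 1.0
y_proj = clip(-0.2329) = -0.2329
Step 4: Evaluate f.
f(1.0, -0.2329) = 9.928


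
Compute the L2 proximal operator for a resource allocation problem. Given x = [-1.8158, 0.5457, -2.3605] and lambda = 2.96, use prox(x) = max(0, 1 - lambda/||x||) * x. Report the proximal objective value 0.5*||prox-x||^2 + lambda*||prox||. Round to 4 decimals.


Step 1: Compute ||x||.
||x|| = 3.0277
Step 2: Compute scaling factor.
scale = max(0, 1 - 2.96/3.0277) = 0.0224
Step 3: prox(x) = [-0.0406, 0.0122, -0.0528]
||prox(x)|| = 0.0677
Step 4: Proximal objective.
0.5*||prox-x||^2 = 4.3808
lambda*||prox|| = 0.2004
Total = 4.5811


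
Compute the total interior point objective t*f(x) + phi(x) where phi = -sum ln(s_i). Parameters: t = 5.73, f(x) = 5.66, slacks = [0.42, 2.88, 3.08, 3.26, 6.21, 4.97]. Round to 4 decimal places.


Step 1: Compute log-barrier.
ln values: [-0.8675, 1.0578, 1.1249, 1.1817, 1.8262, 1.6034]
phi = -(-0.8675 + 1.0578 + 1.1249 + 1.1817 + 1.8262 + 1.6034) = -5.9265
Step 2: Compute augmented objective.
t*f(x) = 5.73*5.66 = 32.4318
Total = 32.4318 - 5.9265 = 26.5053


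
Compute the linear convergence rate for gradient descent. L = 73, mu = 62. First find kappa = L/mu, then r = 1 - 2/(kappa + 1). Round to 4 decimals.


Step 1: Compute the condition number.
kappa = L/mu = 73/62 = 1.1774
Step 2: Compute the convergence rate.
r = 1 - 2/(kappa + 1) = 1 - 2*mu/(L + mu) = (L - mu)/(L + mu) = 11/135 = 0.0815


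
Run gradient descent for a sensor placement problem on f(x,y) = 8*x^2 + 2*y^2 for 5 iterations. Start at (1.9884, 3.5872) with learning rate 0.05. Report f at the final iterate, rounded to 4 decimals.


Gradient descent on f(x,y) = 8*x^2 + 2*y^2.
Starting point: (1.9884, 3.5872), alpha = 0.05
Step 1: grad_x = 2*8*1.9884 = 31.8144, grad_y = 2*2*3.5872 = 14.3488
  x_1 = 1.9884 - 0.05*31.8144 = 0.3977
  y_1 = 3.5872 - 0.05*14.3488 = 2.8698
Step 2: grad_x = 2*8*0.3977 = 6.3629, grad_y = 2*2*2.8698 = 11.479
  x_2 = 0.3977 - 0.05*6.3629 = 0.0795
  y_2 = 2.8698 - 0.05*11.479 = 2.2958
Step 3: grad_x = 2*8*0.0795 = 1.2726, grad_y = 2*2*2.2958 = 9.1832
  x_3 = 0.0795 - 0.05*1.2726 = 0.0159
  y_3 = 2.2958 - 0.05*9.1832 = 1.8366
Step 4: grad_x = 2*8*0.0159 = 0.2545, grad_y = 2*2*1.8366 = 7.3466
  x_4 = 0.0159 - 0.05*0.2545 = 0.0032
  y_4 = 1.8366 - 0.05*7.3466 = 1.4693
Step 5: grad_x = 2*8*0.0032 = 0.0509, grad_y = 2*2*1.4693 = 5.8773
  x_5 = 0.0032 - 0.05*0.0509 = 0.0006
  y_5 = 1.4693 - 0.05*5.8773 = 1.1755
f(0.0006, 1.1755) = 8*0.0006^2 + 2*1.1755^2 = 2.7634


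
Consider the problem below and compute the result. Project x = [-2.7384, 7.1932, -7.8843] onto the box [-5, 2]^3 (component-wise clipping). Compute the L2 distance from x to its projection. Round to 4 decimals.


Project each component onto [-5, 2].
clip(-2.7384) = -2.7384, clip(7.1932) = 2.0, clip(-7.8843) = -5.0
Projection = [-2.7384, 2.0, -5.0]
Squared diffs: [0.0, 26.9693, 8.3192]
Distance = sqrt(35.2885) = 5.9404


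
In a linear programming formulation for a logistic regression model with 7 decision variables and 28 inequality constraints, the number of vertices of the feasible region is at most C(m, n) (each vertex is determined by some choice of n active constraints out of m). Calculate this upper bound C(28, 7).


Each vertex corresponds to some choice of n active constraints out of m, so the number of vertices is at most C(m, n) = m! / (n!(m-n)!).
m = 28, n = 7
Numerator: 28 * 27 * 26 * 25 * 24 * 23 * 22
Denominator: 7! = 5040
C(28, 7) = 1184040


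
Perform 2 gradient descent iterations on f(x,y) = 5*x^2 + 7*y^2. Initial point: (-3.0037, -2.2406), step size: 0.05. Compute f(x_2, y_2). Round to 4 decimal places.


Gradient descent on f(x,y) = 5*x^2 + 7*y^2.
Starting point: (-3.0037, -2.2406), alpha = 0.05
Step 1: grad_x = 2*5*-3.0037 = -30.037, grad_y = 2*7*-2.2406 = -31.3684
  x_1 = -3.0037 - 0.05*-30.037 = -1.5019
  y_1 = -2.2406 - 0.05*-31.3684 = -0.6722
Step 2: grad_x = 2*5*-1.5019 = -15.0185, grad_y = 2*7*-0.6722 = -9.4105
  x_2 = -1.5019 - 0.05*-15.0185 = -0.7509
  y_2 = -0.6722 - 0.05*-9.4105 = -0.2017
f(-0.7509, -0.2017) = 5*(-0.7509)^2 + 7*(-0.2017)^2 = 3.1041


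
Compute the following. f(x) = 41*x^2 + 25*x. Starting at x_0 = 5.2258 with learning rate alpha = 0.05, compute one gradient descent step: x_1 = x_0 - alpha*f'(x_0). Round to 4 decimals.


We compute the gradient at x_0 and apply the update.
f'(x) = 82*x + 25
f'(5.2258) = 82*5.2258 + 25 = 453.5156
x_1 = 5.2258 - 0.05*453.5156 = -17.45


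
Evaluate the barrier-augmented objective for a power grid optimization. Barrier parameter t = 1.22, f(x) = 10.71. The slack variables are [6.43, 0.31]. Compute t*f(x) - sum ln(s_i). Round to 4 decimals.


Step 1: Compute log-barrier.
ln values: [1.861, -1.1712]
phi = -(1.861 - 1.1712) = -0.6898
Step 2: Compute augmented objective.
t*f(x) = 1.22*10.71 = 13.0662
Total = 13.0662 - 0.6898 = 12.3764


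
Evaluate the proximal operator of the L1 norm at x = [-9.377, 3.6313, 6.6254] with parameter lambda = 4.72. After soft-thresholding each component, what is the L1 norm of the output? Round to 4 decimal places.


Soft-thresholding with lambda = 4.72:
prox(-9.377) = sign(-9.377)*max(|-9.377| - 4.72, 0) = -4.657
prox(3.6313) = sign(3.6313)*max(|3.6313| - 4.72, 0) = 0.0
prox(6.6254) = sign(6.6254)*max(|6.6254| - 4.72, 0) = 1.9054
prox(x) = [-4.657, 0.0, 1.9054]
||prox(x)||_1 = 4.657 + 0.0 + 1.9054 = 6.5624


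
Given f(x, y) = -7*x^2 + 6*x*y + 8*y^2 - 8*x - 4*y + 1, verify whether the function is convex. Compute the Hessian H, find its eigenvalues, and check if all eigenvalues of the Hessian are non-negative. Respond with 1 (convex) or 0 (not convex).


The Hessian of f(x,y) = -7*x^2 + 6*x*y + 8*y^2 - 8*x - 4*y + 1 is:
H = [[-14, 6], [6, 16]]
Trace = -14 + 16 = 2
Determinant = -14*16 - (6)^2 = -260
Discriminant = (2)^2 - 4*-260 = 1044.0
Eigenvalues: lambda_1 = -15.1555, lambda_2 = 17.1555
The function is not convex.

0


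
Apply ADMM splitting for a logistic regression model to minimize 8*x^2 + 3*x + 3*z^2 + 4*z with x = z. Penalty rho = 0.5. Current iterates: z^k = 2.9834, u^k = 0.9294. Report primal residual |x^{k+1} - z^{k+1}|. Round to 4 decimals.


ADMM iteration with rho = 0.5, z^k = 2.9834, u^k = 0.9294
Step 1: x-update.
Minimize 8*x^2 + 3*x + (0.5/2)*(x - 2.9834 + 0.9294)^2
FOC: (2*8 + 0.5)*x = -3 + 0.5*(2.9834 - 0.9294)
x^{k+1} = -0.1196
Step 2: z-update.
Minimize 3*z^2 + 4*z + (0.5/2)*(-0.1196 - z + 0.9294)^2
FOC: (2*3 + 0.5)*z = -4 + 0.5*(-0.1196 + 0.9294)
z^{k+1} = -0.5531
Step 3: u-update.
u^{k+1} = 0.9294 - 0.1196 + 0.5531 = 1.3629
Step 4: Primal residual = |-0.1196 + 0.5531| = 0.4335


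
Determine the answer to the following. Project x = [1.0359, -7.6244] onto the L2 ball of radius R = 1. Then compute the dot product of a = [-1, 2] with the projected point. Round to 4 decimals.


Step 1: Compute ||x|| (intermediates to 6 decimals).
||x|| = sqrt(1.0359^2 + (-7.6244)^2) = 7.69445
Step 2: Project.
Since ||x|| > R, scale = R/||x|| = 1/7.69445 = 0.129964, proj(x) = scale * x
proj(x) = [0.13463, -0.990898]
Step 3: Dot product.
a^T * proj(x) = -1*0.13463 + 2*(-0.990898) = -2.1164


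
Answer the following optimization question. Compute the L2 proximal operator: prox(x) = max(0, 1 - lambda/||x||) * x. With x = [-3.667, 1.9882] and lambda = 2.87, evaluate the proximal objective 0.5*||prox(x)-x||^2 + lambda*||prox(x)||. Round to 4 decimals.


Step 1: Compute ||x||.
||x|| = 4.1713
Step 2: Compute scaling factor.
scale = max(0, 1 - 2.87/4.1713) = 0.312
Step 3: prox(x) = [-1.144, 0.6203]
||prox(x)|| = 1.3013
Step 4: Proximal objective.
0.5*||prox-x||^2 = 4.1185
lambda*||prox|| = 3.7347
Total = 7.8532


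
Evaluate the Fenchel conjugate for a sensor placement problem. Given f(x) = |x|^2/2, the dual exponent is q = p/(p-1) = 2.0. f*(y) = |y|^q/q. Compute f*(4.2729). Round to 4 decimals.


The conjugate exponent q satisfies 1/p + 1/q = 1.
p = 2, so q = 2/(2 - 1) = 2.0
|y|^q = 4.2729^2.0 = 18.2577
f*(4.2729) = 18.2577 / 2.0 = 9.1288


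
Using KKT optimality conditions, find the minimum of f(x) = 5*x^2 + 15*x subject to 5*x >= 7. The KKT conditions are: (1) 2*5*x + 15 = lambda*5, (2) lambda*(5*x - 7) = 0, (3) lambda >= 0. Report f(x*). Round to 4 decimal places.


Step 1: Try lambda = 0 (constraint inactive).
x_unc = -15/(2*5) = -1.5
Check: 5*-1.5 = -7.5 < 7 -- violated!
Step 2: Constraint must be active: 5*x = 7
x* = 7/5 = 1.4
lambda = (2*5*1.4 + 15)/5 = 5.8
Step 3: Compute optimal value.
f(x*) = 5*1.4^2 + 15*1.4 = 30.8


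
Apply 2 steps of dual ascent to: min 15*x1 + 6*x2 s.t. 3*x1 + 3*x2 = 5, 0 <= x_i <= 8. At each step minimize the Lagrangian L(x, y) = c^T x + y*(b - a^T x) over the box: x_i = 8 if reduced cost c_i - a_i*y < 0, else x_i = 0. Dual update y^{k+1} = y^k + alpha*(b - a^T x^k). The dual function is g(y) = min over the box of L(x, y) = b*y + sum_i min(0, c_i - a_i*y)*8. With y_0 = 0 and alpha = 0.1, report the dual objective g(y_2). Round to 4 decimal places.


Dual ascent for LP: min 15*x1 + 6*x2, 3*x1 + 3*x2 = 5, 0 <= x_i <= 8
Step 1: y^k = 0.0, reduced costs: (15.0, 6.0)
  x^k = (0.0, 0.0), subgradient = b - a^T x = 5.0
  y^{k+1} = 0.0 + 0.1*5.0 = 0.5
Step 2: y^k = 0.5, reduced costs: (13.5, 4.5)
  x^k = (0.0, 0.0), subgradient = b - a^T x = 5.0
  y^{k+1} = 0.5 + 0.1*5.0 = 1.0
Dual objective at y_2 = 1.0: reduced costs (12.0, 3.0), box minimizer x = (0.0, 0.0)
g(y_2) = b*y + (c1 - a1*y)*x1 + (c2 - a2*y)*x2 = 5*1.0 + 12.0*0.0 + 3.0*0.0 = 5.0 + 0.0 + 0.0 = 5.0


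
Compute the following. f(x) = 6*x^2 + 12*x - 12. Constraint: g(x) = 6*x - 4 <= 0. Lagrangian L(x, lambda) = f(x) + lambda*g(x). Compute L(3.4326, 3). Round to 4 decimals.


Step 1: Evaluate f(x).
f(3.4326) = 6*3.4326^2 + 12*3.4326 - 12 = 99.8877
Step 2: Evaluate g(x).
g(3.4326) = 6*3.4326 - 4 = 16.5956
Step 3: Compute Lagrangian.
L = 99.8877 + 3*16.5956 = 149.6745


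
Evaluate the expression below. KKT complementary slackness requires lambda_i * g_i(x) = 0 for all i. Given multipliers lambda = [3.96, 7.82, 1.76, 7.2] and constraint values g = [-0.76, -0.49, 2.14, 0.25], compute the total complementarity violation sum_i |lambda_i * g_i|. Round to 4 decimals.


KKT complementary slackness check:
lambda_1 * g_1 = 3.96 * -0.76 = -3.0096
lambda_2 * g_2 = 7.82 * -0.49 = -3.8318
lambda_3 * g_3 = 1.76 * 2.14 = 3.7664
lambda_4 * g_4 = 7.2 * 0.25 = 1.8
Total violation = 3.0096 + 3.8318 + 3.7664 + 1.8 = 12.4078


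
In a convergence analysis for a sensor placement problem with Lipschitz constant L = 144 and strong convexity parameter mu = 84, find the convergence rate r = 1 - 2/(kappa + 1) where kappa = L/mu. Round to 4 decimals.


Step 1: Compute the condition number.
kappa = L/mu = 144/84 = 1.7143
Step 2: Compute the convergence rate.
r = 1 - 2/(kappa + 1) = 1 - 2*mu/(L + mu) = (L - mu)/(L + mu) = 60/228 = 0.2632


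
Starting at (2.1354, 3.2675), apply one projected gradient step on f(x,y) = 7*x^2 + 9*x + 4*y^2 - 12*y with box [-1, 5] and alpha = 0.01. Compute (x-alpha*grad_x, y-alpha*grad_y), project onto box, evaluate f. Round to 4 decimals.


Step 1: Compute gradient at (2.1354, 3.2675).
grad_x = 2*7*2.1354 + 9 = 38.8956
grad_y = 2*4*3.2675 - 12 = 14.14
Step 2: Gradient step.
x_raw = 2.1354 - 0.01*38.8956 = 1.7464
y_raw = 3.2675 - 0.01*14.14 = 3.1261
Step 3: Project onto [-1, 5].
x_proj = clip(1.7464) = 1.7464
y_proj = clip(3.1261) = 3.1261
Step 4: Evaluate f.
f(1.7464, 3.1261) = 38.6453


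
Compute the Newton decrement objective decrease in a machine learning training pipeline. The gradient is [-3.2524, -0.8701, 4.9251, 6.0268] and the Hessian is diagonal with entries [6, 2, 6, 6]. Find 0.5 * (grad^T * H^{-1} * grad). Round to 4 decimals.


Step 1: H is diagonal, so H^(-1) * g = [-0.5421, -0.4351, 0.8209, 1.0045].
Step 2: g^T H^(-1) g = sum_i g_i^2 / H_ii
  = (-3.2524)^2/6 + (-0.8701)^2/2 + (4.9251)^2/6 + (6.0268)^2/6
  = 1.763 + 0.3785 + 4.0428 + 6.0537 = 12.238
Step 3: Objective decrease = 0.5 * g^T H^(-1) g = 6.119


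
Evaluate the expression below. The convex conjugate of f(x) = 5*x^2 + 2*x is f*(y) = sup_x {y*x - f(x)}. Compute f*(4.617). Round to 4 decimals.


f*(y) = sup_x {y*x - a*x^2 - b*x} = sup_x {(y-b)*x - a*x^2}
FOC: (y - b) - 2a*x = 0 => x* = (y - b)/(2a)
x* = (4.617 - 2)/(2*5) = 0.2617
f*(4.617) = (y-b)^2/(4a) = (4.617 - 2)^2/(4*5)
= 6.8487/20 = 0.3424


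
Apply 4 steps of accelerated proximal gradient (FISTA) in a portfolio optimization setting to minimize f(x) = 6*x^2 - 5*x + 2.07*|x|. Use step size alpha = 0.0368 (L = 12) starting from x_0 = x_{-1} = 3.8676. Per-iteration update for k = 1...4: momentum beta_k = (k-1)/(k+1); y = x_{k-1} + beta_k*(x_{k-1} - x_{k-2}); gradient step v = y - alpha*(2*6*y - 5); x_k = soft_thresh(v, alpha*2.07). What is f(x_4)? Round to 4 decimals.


FISTA on f(x) = 6*x^2 - 5*x + 2.07*|x|
L = 12, alpha = 0.0368
Iteration 1: beta = 0.0, y = 3.8676 + 0.0*(3.8676 - 3.8676) = 3.8676
  grad(y) = 41.4112, v = y - alpha*grad = 2.3437
  prox(v) = soft_thresh(2.3437, 0.0762) = 2.2675
Iteration 2: beta = 0.3333, y = 2.2675 + 0.3333*(2.2675 - 3.8676) = 1.7341
  grad(y) = 15.8095, v = y - alpha*grad = 1.1523
  prox(v) = soft_thresh(1.1523, 0.0762) = 1.0762
Iteration 3: beta = 0.5, y = 1.0762 + 0.5*(1.0762 - 2.2675) = 0.4805
  grad(y) = 0.7659, v = y - alpha*grad = 0.4523
  prox(v) = soft_thresh(0.4523, 0.0762) = 0.3761
Iteration 4: beta = 0.6, y = 0.3761 + 0.6*(0.3761 - 1.0762) = -0.0439
  grad(y) = -5.5266, v = y - alpha*grad = 0.1595
  prox(v) = soft_thresh(0.1595, 0.0762) = 0.0833
f(x_4) = 6*0.0833^2 - 5*0.0833 + 2.07*|0.0833| = -0.2025


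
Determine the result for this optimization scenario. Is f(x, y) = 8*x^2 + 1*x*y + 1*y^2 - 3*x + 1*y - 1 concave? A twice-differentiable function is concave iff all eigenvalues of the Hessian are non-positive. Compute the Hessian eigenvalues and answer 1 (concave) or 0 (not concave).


The Hessian of f(x,y) = 8*x^2 + 1*x*y + 1*y^2 - 3*x + 1*y - 1 is:
H = [[16, 1], [1, 2]]
Trace = 16 + 2 = 18
Determinant = 16*2 - (1)^2 = 31
Discriminant = (18)^2 - 4*31 = 200.0
Eigenvalues: lambda_1 = 1.9289, lambda_2 = 16.0711
The function is not concave.

0


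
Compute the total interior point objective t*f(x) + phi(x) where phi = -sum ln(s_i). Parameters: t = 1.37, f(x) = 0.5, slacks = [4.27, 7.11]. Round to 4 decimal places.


Step 1: Compute log-barrier.
ln values: [1.4516, 1.9615]
phi = -(1.4516 + 1.9615) = -3.4131
Step 2: Compute augmented objective.
t*f(x) = 1.37*0.5 = 0.685
Total = 0.685 - 3.4131 = -2.7281


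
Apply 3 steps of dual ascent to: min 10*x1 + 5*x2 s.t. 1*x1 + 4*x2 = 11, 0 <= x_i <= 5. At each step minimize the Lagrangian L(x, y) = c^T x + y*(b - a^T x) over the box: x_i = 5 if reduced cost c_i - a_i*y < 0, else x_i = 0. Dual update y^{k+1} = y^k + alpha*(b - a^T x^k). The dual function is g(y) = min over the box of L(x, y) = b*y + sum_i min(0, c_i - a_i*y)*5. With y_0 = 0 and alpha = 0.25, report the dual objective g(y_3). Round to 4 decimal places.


Dual ascent for LP: min 10*x1 + 5*x2, 1*x1 + 4*x2 = 11, 0 <= x_i <= 5
Step 1: y^k = 0.0, reduced costs: (10.0, 5.0)
  x^k = (0.0, 0.0), subgradient = b - a^T x = 11.0
  y^{k+1} = 0.0 + 0.25*11.0 = 2.75
Step 2: y^k = 2.75, reduced costs: (7.25, -6.0)
  x^k = (0.0, 5.0), subgradient = b - a^T x = -9.0
  y^{k+1} = 2.75 + 0.25*-9.0 = 0.5
Step 3: y^k = 0.5, reduced costs: (9.5, 3.0)
  x^k = (0.0, 0.0), subgradient = b - a^T x = 11.0
  y^{k+1} = 0.5 + 0.25*11.0 = 3.25
Dual objective at y_3 = 3.25: reduced costs (6.75, -8.0), box minimizer x = (0.0, 5.0)
g(y_3) = b*y + (c1 - a1*y)*x1 + (c2 - a2*y)*x2 = 11*3.25 + 6.75*0.0 + (-8.0)*5.0 = 35.75 + 0.0 - 40.0 = -4.25


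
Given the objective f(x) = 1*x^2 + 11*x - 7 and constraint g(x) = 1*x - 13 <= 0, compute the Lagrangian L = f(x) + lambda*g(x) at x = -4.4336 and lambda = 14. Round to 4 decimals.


Step 1: Evaluate f(x).
f(-4.4336) = 1*(-4.4336)^2 + 11*(-4.4336) - 7 = -36.1128
Step 2: Evaluate g(x).
g(-4.4336) = 1*-4.4336 - 13 = -17.4336
Step 3: Compute Lagrangian.
L = -36.1128 + 14*-17.4336 = -280.1832


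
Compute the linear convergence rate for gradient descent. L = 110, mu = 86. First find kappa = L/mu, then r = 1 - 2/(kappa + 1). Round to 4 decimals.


Step 1: Compute the condition number.
kappa = L/mu = 110/86 = 1.2791
Step 2: Compute the convergence rate.
r = 1 - 2/(kappa + 1) = 1 - 2*mu/(L + mu) = (L - mu)/(L + mu) = 24/196 = 0.1224


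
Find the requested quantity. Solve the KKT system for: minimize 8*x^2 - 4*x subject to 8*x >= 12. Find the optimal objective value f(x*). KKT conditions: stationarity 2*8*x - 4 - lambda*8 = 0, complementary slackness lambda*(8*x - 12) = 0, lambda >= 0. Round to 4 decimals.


Step 1: Try lambda = 0 (constraint inactive).
x_unc = 4/(2*8) = 0.25
Check: 8*0.25 = 2.0 < 12 -- violated!
Step 2: Constraint must be active: 8*x = 12
x* = 12/8 = 1.5
lambda = (2*8*1.5 - 4)/8 = 2.5
Step 3: Compute optimal value.
f(x*) = 8*1.5^2 - 4*1.5 = 12.0


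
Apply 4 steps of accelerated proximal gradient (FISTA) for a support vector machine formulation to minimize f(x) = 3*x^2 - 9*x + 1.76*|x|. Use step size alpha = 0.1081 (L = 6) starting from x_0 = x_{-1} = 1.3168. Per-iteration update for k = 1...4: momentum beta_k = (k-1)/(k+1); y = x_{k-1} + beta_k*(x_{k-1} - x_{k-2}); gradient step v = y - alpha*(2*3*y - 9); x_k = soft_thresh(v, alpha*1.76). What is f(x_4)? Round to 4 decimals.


FISTA on f(x) = 3*x^2 - 9*x + 1.76*|x|
L = 6, alpha = 0.1081
Iteration 1: beta = 0.0, y = 1.3168 + 0.0*(1.3168 - 1.3168) = 1.3168
  grad(y) = -1.0992, v = y - alpha*grad = 1.4356
  prox(v) = soft_thresh(1.4356, 0.1903) = 1.2454
Iteration 2: beta = 0.3333, y = 1.2454 + 0.3333*(1.2454 - 1.3168) = 1.2216
  grad(y) = -1.6707, v = y - alpha*grad = 1.4022
  prox(v) = soft_thresh(1.4022, 0.1903) = 1.2119
Iteration 3: beta = 0.5, y = 1.2119 + 0.5*(1.2119 - 1.2454) = 1.1952
  grad(y) = -1.829, v = y - alpha*grad = 1.3929
  prox(v) = soft_thresh(1.3929, 0.1903) = 1.2026
Iteration 4: beta = 0.6, y = 1.2026 + 0.6*(1.2026 - 1.2119) = 1.1971
  grad(y) = -1.8176, v = y - alpha*grad = 1.3935
  prox(v) = soft_thresh(1.3935, 0.1903) = 1.2033
f(x_4) = 3*1.2033^2 - 9*1.2033 + 1.76*|1.2033| = -4.3681


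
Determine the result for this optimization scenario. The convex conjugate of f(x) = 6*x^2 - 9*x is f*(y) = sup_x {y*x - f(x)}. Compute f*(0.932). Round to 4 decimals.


f*(y) = sup_x {y*x - a*x^2 - b*x} = sup_x {(y-b)*x - a*x^2}
FOC: (y - b) - 2a*x = 0 => x* = (y - b)/(2a)
x* = (0.932 + 9)/(2*6) = 0.8277
f*(0.932) = (y-b)^2/(4a) = (0.932 + 9)^2/(4*6)
= 98.6446/24 = 4.1102


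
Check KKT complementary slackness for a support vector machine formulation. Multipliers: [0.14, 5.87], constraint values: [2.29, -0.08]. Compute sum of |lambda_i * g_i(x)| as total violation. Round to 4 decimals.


KKT complementary slackness check:
lambda_1 * g_1 = 0.14 * 2.29 = 0.3206
lambda_2 * g_2 = 5.87 * -0.08 = -0.4696
Total violation = 0.3206 + 0.4696 = 0.7902


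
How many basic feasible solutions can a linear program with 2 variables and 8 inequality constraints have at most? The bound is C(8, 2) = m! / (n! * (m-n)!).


Each vertex corresponds to some choice of n active constraints out of m, so the number of vertices is at most C(m, n) = m! / (n!(m-n)!).
m = 8, n = 2
Numerator: 8 * 7
Denominator: 2! = 2
C(8, 2) = 28


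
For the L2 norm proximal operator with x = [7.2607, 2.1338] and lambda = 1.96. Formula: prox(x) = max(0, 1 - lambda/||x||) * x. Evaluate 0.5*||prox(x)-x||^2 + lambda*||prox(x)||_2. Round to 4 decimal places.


Step 1: Compute ||x||.
||x|| = 7.5678
Step 2: Compute scaling factor.
scale = max(0, 1 - 1.96/7.5678) = 0.741
Step 3: prox(x) = [5.3802, 1.5812]
||prox(x)|| = 5.6078
Step 4: Proximal objective.
0.5*||prox-x||^2 = 1.9208
lambda*||prox|| = 10.9913
Total = 12.912


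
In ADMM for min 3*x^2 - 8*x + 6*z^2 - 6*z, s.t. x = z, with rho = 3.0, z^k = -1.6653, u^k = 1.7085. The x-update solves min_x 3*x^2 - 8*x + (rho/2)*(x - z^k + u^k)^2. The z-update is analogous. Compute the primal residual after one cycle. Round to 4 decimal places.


ADMM iteration with rho = 3.0, z^k = -1.6653, u^k = 1.7085
Step 1: x-update.
Minimize 3*x^2 - 8*x + (3.0/2)*(x + 1.6653 + 1.7085)^2
FOC: (2*3 + 3.0)*x = 8 + 3.0*(-1.6653 - 1.7085)
x^{k+1} = -0.2357
Step 2: z-update.
Minimize 6*z^2 - 6*z + (3.0/2)*(-0.2357 - z + 1.7085)^2
FOC: (2*6 + 3.0)*z = 6 + 3.0*(-0.2357 + 1.7085)
z^{k+1} = 0.6946
Step 3: u-update.
u^{k+1} = 1.7085 - 0.2357 - 0.6946 = 0.7782
Step 4: Primal residual = |-0.2357 - 0.6946| = 0.9303


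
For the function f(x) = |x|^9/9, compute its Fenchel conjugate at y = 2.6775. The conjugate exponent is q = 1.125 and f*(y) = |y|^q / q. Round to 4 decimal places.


The conjugate exponent q satisfies 1/p + 1/q = 1.
p = 9, so q = 9/(9 - 1) = 1.125
|y|^q = 2.6775^1.125 = 3.0283
f*(2.6775) = 3.0283 / 1.125 = 2.6918


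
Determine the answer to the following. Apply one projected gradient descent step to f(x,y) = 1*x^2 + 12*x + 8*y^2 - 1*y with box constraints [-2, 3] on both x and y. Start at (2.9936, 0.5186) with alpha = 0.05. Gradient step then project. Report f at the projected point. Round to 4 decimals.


Step 1: Compute gradient at (2.9936, 0.5186).
grad_x = 2*1*2.9936 + 12 = 17.9872
grad_y = 2*8*0.5186 - 1 = 7.2976
Step 2: Gradient step.
x_raw = 2.9936 - 0.05*17.9872 = 2.0942
y_raw = 0.5186 - 0.05*7.2976 = 0.1537
Step 3: Project onto [-2, 3].
x_proj = clip(2.0942) = 2.0942
y_proj = clip(0.1537) = 0.1537
Step 4: Evaluate f.
f(2.0942, 0.1537) = 29.552


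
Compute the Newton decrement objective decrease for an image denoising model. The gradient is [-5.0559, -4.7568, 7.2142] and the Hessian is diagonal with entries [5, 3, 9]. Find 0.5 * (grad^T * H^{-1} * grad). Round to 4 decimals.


Step 1: H is diagonal, so H^(-1) * g = [-1.0112, -1.5856, 0.8016].
Step 2: g^T H^(-1) g = sum_i g_i^2 / H_ii
  = (-5.0559)^2/5 + (-4.7568)^2/3 + (7.2142)^2/9
  = 5.1124 + 7.5424 + 5.7827 = 18.4375
Step 3: Objective decrease = 0.5 * g^T H^(-1) g = 9.2188


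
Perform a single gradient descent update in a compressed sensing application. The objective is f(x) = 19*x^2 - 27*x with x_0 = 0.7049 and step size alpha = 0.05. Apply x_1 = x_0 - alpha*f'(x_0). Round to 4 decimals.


We compute the gradient at x_0 and apply the update.
f'(x) = 38*x - 27
f'(0.7049) = 38*0.7049 - 27 = -0.2138
x_1 = 0.7049 - 0.05*-0.2138 = 0.7156


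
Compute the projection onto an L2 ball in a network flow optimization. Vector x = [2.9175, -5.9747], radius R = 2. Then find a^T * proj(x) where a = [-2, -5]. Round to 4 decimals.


Step 1: Compute ||x|| (intermediates to 6 decimals).
||x|| = sqrt(2.9175^2 + (-5.9747)^2) = 6.648973
Step 2: Project.
Since ||x|| > R, scale = R/||x|| = 2/6.648973 = 0.300798, proj(x) = scale * x
proj(x) = [0.877578, -1.797178]
Step 3: Dot product.
a^T * proj(x) = -2*0.877578 - 5*(-1.797178) = 7.2307


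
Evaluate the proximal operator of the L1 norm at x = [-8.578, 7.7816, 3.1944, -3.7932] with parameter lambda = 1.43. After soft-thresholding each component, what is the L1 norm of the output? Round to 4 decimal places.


Soft-thresholding with lambda = 1.43:
prox(-8.578) = sign(-8.578)*max(|-8.578| - 1.43, 0) = -7.148
prox(7.7816) = sign(7.7816)*max(|7.7816| - 1.43, 0) = 6.3516
prox(3.1944) = sign(3.1944)*max(|3.1944| - 1.43, 0) = 1.7644
prox(-3.7932) = sign(-3.7932)*max(|-3.7932| - 1.43, 0) = -2.3632
prox(x) = [-7.148, 6.3516, 1.7644, -2.3632]
||prox(x)||_1 = 7.148 + 6.3516 + 1.7644 + 2.3632 = 17.6272


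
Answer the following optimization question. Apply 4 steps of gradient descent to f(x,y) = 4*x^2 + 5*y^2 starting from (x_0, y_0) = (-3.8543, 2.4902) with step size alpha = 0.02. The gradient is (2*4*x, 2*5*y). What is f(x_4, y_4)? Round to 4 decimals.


Gradient descent on f(x,y) = 4*x^2 + 5*y^2.
Starting point: (-3.8543, 2.4902), alpha = 0.02
Step 1: grad_x = 2*4*-3.8543 = -30.8344, grad_y = 2*5*2.4902 = 24.902
  x_1 = -3.8543 - 0.02*-30.8344 = -3.2376
  y_1 = 2.4902 - 0.02*24.902 = 1.9922
Step 2: grad_x = 2*4*-3.2376 = -25.9009, grad_y = 2*5*1.9922 = 19.9216
  x_2 = -3.2376 - 0.02*-25.9009 = -2.7196
  y_2 = 1.9922 - 0.02*19.9216 = 1.5937
Step 3: grad_x = 2*4*-2.7196 = -21.7568, grad_y = 2*5*1.5937 = 15.9373
  x_3 = -2.7196 - 0.02*-21.7568 = -2.2845
  y_3 = 1.5937 - 0.02*15.9373 = 1.275
Step 4: grad_x = 2*4*-2.2845 = -18.2757, grad_y = 2*5*1.275 = 12.7498
  x_4 = -2.2845 - 0.02*-18.2757 = -1.9189
  y_4 = 1.275 - 0.02*12.7498 = 1.02
f(-1.9189, 1.02) = 4*(-1.9189)^2 + 5*1.02^2 = 19.9313


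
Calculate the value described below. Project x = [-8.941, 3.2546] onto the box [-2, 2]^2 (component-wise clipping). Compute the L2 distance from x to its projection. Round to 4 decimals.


Project each component onto [-2, 2].
clip(-8.941) = -2.0, clip(3.2546) = 2.0
Projection = [-2.0, 2.0]
Squared diffs: [48.1775, 1.574]
Distance = sqrt(49.7515) = 7.0535


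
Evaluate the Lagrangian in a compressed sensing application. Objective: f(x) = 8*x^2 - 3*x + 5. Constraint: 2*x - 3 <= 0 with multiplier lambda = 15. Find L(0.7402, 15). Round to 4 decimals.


Step 1: Evaluate f(x).
f(0.7402) = 8*0.7402^2 - 3*0.7402 + 5 = 7.1626
Step 2: Evaluate g(x).
g(0.7402) = 2*0.7402 - 3 = -1.5196
Step 3: Compute Lagrangian.
L = 7.1626 + 15*-1.5196 = -15.6314


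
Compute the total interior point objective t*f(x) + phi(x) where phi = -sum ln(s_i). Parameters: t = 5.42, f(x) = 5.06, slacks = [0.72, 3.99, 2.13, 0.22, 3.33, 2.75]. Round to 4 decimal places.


Step 1: Compute log-barrier.
ln values: [-0.3285, 1.3838, 0.7561, -1.5141, 1.203, 1.0116]
phi = -(-0.3285 + 1.3838 + 0.7561 - 1.5141 + 1.203 + 1.0116) = -2.5119
Step 2: Compute augmented objective.
t*f(x) = 5.42*5.06 = 27.4252
Total = 27.4252 - 2.5119 = 24.9133


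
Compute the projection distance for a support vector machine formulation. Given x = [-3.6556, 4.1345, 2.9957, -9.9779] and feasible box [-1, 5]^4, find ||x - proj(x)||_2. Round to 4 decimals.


Project each component onto [-1, 5].
clip(-3.6556) = -1.0, clip(4.1345) = 4.1345, clip(2.9957) = 2.9957, clip(-9.9779) = -1.0
Projection = [-1.0, 4.1345, 2.9957, -1.0]
Squared diffs: [7.0522, 0.0, 0.0, 80.6027]
Distance = sqrt(87.6549) = 9.3624


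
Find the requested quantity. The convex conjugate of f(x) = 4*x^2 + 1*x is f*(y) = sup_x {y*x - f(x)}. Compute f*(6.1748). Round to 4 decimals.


f*(y) = sup_x {y*x - a*x^2 - b*x} = sup_x {(y-b)*x - a*x^2}
FOC: (y - b) - 2a*x = 0 => x* = (y - b)/(2a)
x* = (6.1748 - 1)/(2*4) = 0.6469
f*(6.1748) = (y-b)^2/(4a) = (6.1748 - 1)^2/(4*4)
= 26.7786/16 = 1.6737


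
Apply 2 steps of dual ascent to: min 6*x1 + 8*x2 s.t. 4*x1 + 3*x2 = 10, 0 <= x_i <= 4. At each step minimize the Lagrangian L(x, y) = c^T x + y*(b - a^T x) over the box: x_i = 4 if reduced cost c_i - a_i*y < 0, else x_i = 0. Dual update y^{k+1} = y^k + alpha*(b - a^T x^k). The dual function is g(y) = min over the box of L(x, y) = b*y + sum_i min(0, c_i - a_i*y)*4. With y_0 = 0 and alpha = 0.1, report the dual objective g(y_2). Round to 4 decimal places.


Dual ascent for LP: min 6*x1 + 8*x2, 4*x1 + 3*x2 = 10, 0 <= x_i <= 4
Step 1: y^k = 0.0, reduced costs: (6.0, 8.0)
  x^k = (0.0, 0.0), subgradient = b - a^T x = 10.0
  y^{k+1} = 0.0 + 0.1*10.0 = 1.0
Step 2: y^k = 1.0, reduced costs: (2.0, 5.0)
  x^k = (0.0, 0.0), subgradient = b - a^T x = 10.0
  y^{k+1} = 1.0 + 0.1*10.0 = 2.0
Dual objective at y_2 = 2.0: reduced costs (-2.0, 2.0), box minimizer x = (4.0, 0.0)
g(y_2) = b*y + (c1 - a1*y)*x1 + (c2 - a2*y)*x2 = 10*2.0 + (-2.0)*4.0 + 2.0*0.0 = 20.0 - 8.0 + 0.0 = 12.0


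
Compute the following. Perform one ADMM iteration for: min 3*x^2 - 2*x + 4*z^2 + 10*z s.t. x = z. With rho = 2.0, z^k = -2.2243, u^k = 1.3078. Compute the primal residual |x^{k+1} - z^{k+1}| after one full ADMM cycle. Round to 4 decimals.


ADMM iteration with rho = 2.0, z^k = -2.2243, u^k = 1.3078
Step 1: x-update.
Minimize 3*x^2 - 2*x + (2.0/2)*(x + 2.2243 + 1.3078)^2
FOC: (2*3 + 2.0)*x = 2 + 2.0*(-2.2243 - 1.3078)
x^{k+1} = -0.633
Step 2: z-update.
Minimize 4*z^2 + 10*z + (2.0/2)*(-0.633 - z + 1.3078)^2
FOC: (2*4 + 2.0)*z = -10 + 2.0*(-0.633 + 1.3078)
z^{k+1} = -0.865
Step 3: u-update.
u^{k+1} = 1.3078 - 0.633 + 0.865 = 1.5398
Step 4: Primal residual = |-0.633 + 0.865| = 0.232


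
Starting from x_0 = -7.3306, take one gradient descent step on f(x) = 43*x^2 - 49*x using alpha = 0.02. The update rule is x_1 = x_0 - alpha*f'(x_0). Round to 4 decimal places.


We compute the gradient at x_0 and apply the update.
f'(x) = 86*x - 49
f'(-7.3306) = 86*-7.3306 - 49 = -679.4316
x_1 = -7.3306 - 0.02*-679.4316 = 6.258


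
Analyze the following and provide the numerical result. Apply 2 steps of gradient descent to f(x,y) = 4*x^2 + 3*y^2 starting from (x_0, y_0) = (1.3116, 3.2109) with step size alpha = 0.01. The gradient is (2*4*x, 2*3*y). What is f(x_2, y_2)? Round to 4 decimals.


Gradient descent on f(x,y) = 4*x^2 + 3*y^2.
Starting point: (1.3116, 3.2109), alpha = 0.01
Step 1: grad_x = 2*4*1.3116 = 10.4928, grad_y = 2*3*3.2109 = 19.2654
  x_1 = 1.3116 - 0.01*10.4928 = 1.2067
  y_1 = 3.2109 - 0.01*19.2654 = 3.0182
Step 2: grad_x = 2*4*1.2067 = 9.6534, grad_y = 2*3*3.0182 = 18.1095
  x_2 = 1.2067 - 0.01*9.6534 = 1.1101
  y_2 = 3.0182 - 0.01*18.1095 = 2.8372
f(1.1101, 2.8372) = 4*1.1101^2 + 3*2.8372^2 = 29.0779


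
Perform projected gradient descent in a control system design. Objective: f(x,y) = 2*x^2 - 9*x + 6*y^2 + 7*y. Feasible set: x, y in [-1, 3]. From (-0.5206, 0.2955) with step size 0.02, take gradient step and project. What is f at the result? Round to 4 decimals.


Step 1: Compute gradient at (-0.5206, 0.2955).
grad_x = 2*2*-0.5206 - 9 = -11.0824
grad_y = 2*6*0.2955 + 7 = 10.546
Step 2: Gradient step.
x_raw = -0.5206 - 0.02*-11.0824 = -0.299
y_raw = 0.2955 - 0.02*10.546 = 0.0846
Step 3: Project onto [-1, 3].
x_proj = clip(-0.299) = -0.299
y_proj = clip(0.0846) = 0.0846
Step 4: Evaluate f.
f(-0.299, 0.0846) = 3.5043


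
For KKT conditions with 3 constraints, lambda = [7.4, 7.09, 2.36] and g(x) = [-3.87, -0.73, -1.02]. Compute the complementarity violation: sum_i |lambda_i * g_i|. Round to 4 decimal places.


KKT complementary slackness check:
lambda_1 * g_1 = 7.4 * -3.87 = -28.638
lambda_2 * g_2 = 7.09 * -0.73 = -5.1757
lambda_3 * g_3 = 2.36 * -1.02 = -2.4072
Total violation = 28.638 + 5.1757 + 2.4072 = 36.2209


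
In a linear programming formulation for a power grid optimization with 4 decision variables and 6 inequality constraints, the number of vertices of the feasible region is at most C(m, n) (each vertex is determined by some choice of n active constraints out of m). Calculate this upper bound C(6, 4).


Each vertex corresponds to some choice of n active constraints out of m, so the number of vertices is at most C(m, n) = m! / (n!(m-n)!).
m = 6, n = 4
Numerator: 6 * 5 * 4 * 3
Denominator: 4! = 24
C(6, 4) = 15


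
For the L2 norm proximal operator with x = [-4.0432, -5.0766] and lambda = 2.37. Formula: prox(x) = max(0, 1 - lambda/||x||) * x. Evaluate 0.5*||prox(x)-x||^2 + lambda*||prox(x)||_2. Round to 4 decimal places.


Step 1: Compute ||x||.
||x|| = 6.4899
Step 2: Compute scaling factor.
scale = max(0, 1 - 2.37/6.4899) = 0.6348
Step 3: prox(x) = [-2.5667, -3.2227]
||prox(x)|| = 4.1199
Step 4: Proximal objective.
0.5*||prox-x||^2 = 2.8085
lambda*||prox|| = 9.7642
Total = 12.5727
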